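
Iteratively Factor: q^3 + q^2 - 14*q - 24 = (q + 3)*(q^2 - 2*q - 8) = (q - 4)*(q + 3)*(q + 2)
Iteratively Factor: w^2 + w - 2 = (w + 2)*(w - 1)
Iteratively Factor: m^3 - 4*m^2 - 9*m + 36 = (m - 4)*(m^2 - 9) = (m - 4)*(m - 3)*(m + 3)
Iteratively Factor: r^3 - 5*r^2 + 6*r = (r)*(r^2 - 5*r + 6) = r*(r - 2)*(r - 3)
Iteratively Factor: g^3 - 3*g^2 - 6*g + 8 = (g - 1)*(g^2 - 2*g - 8) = (g - 4)*(g - 1)*(g + 2)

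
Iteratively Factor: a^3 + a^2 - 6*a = (a - 2)*(a^2 + 3*a) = (a - 2)*(a + 3)*(a)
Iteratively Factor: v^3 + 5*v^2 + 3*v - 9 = (v - 1)*(v^2 + 6*v + 9) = (v - 1)*(v + 3)*(v + 3)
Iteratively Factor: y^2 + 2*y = (y + 2)*(y)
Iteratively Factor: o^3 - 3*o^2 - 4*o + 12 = (o + 2)*(o^2 - 5*o + 6) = (o - 2)*(o + 2)*(o - 3)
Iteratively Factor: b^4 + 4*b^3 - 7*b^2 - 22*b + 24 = (b + 3)*(b^3 + b^2 - 10*b + 8) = (b + 3)*(b + 4)*(b^2 - 3*b + 2) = (b - 1)*(b + 3)*(b + 4)*(b - 2)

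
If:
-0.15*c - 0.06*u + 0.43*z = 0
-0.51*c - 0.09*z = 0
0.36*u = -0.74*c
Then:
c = 0.00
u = 0.00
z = 0.00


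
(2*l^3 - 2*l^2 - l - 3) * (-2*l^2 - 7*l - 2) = -4*l^5 - 10*l^4 + 12*l^3 + 17*l^2 + 23*l + 6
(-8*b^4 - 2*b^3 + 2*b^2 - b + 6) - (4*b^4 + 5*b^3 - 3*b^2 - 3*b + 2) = -12*b^4 - 7*b^3 + 5*b^2 + 2*b + 4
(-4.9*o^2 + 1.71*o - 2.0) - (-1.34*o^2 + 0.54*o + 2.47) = -3.56*o^2 + 1.17*o - 4.47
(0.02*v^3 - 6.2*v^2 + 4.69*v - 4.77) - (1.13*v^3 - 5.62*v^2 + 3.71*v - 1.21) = -1.11*v^3 - 0.58*v^2 + 0.98*v - 3.56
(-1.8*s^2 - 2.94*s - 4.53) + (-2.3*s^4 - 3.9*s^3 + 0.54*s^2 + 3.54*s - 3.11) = -2.3*s^4 - 3.9*s^3 - 1.26*s^2 + 0.6*s - 7.64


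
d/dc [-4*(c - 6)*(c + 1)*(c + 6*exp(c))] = -24*c^2*exp(c) - 12*c^2 + 72*c*exp(c) + 40*c + 264*exp(c) + 24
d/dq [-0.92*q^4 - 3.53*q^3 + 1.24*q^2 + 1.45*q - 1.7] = -3.68*q^3 - 10.59*q^2 + 2.48*q + 1.45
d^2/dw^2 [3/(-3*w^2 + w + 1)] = 6*(-9*w^2 + 3*w + (6*w - 1)^2 + 3)/(-3*w^2 + w + 1)^3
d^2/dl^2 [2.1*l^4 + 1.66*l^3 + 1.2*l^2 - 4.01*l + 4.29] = 25.2*l^2 + 9.96*l + 2.4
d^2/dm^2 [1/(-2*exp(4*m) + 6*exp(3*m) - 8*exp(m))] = ((exp(3*m) - 3*exp(2*m) + 4)*(16*exp(3*m) - 27*exp(2*m) + 4)/2 - (4*exp(3*m) - 9*exp(2*m) + 4)^2)*exp(-m)/(exp(3*m) - 3*exp(2*m) + 4)^3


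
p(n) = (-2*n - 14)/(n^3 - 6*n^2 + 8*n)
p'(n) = (-2*n - 14)*(-3*n^2 + 12*n - 8)/(n^3 - 6*n^2 + 8*n)^2 - 2/(n^3 - 6*n^2 + 8*n)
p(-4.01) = 0.03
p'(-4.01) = 0.03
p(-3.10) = 0.07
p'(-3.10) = 0.06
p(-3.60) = 0.04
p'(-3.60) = 0.04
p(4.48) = -4.31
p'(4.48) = 11.29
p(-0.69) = 1.45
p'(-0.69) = 3.18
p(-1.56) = 0.35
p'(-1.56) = 0.45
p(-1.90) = 0.23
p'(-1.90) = 0.27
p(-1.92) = 0.23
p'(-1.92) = 0.26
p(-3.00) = 0.08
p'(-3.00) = 0.07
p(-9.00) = 0.00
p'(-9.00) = 0.00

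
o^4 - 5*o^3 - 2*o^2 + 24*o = o*(o - 4)*(o - 3)*(o + 2)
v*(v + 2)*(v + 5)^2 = v^4 + 12*v^3 + 45*v^2 + 50*v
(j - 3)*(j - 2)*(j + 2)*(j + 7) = j^4 + 4*j^3 - 25*j^2 - 16*j + 84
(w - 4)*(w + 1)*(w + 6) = w^3 + 3*w^2 - 22*w - 24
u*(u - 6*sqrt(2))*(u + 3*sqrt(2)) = u^3 - 3*sqrt(2)*u^2 - 36*u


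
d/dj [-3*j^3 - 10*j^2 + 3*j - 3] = -9*j^2 - 20*j + 3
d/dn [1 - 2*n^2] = -4*n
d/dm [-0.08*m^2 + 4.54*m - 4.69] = 4.54 - 0.16*m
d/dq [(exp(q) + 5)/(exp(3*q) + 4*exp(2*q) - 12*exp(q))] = (-2*exp(3*q) - 19*exp(2*q) - 40*exp(q) + 60)*exp(-q)/(exp(4*q) + 8*exp(3*q) - 8*exp(2*q) - 96*exp(q) + 144)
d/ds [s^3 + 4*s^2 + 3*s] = 3*s^2 + 8*s + 3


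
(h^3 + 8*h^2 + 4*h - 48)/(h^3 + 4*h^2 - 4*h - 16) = (h + 6)/(h + 2)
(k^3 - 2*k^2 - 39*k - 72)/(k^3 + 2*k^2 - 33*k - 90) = (k^2 - 5*k - 24)/(k^2 - k - 30)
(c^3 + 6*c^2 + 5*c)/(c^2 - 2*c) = (c^2 + 6*c + 5)/(c - 2)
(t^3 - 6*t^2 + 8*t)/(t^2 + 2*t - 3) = t*(t^2 - 6*t + 8)/(t^2 + 2*t - 3)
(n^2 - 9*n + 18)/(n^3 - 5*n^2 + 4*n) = (n^2 - 9*n + 18)/(n*(n^2 - 5*n + 4))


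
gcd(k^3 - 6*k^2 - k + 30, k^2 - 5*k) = k - 5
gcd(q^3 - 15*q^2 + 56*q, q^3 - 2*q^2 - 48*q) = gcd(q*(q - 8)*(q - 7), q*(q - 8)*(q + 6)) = q^2 - 8*q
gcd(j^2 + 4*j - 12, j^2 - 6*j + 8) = j - 2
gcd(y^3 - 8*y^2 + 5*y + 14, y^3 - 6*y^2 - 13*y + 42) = y^2 - 9*y + 14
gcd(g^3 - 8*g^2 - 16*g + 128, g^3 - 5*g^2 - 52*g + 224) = g^2 - 12*g + 32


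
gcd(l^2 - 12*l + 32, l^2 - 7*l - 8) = l - 8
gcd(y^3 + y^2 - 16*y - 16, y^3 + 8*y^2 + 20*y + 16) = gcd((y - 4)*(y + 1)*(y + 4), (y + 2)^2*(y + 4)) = y + 4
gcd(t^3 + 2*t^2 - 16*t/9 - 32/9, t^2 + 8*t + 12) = t + 2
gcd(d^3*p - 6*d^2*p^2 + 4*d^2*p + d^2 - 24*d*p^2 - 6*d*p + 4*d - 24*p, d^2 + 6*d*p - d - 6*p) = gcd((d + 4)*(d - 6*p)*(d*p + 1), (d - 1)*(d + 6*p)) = 1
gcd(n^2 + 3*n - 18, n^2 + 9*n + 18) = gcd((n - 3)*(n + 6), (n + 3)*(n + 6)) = n + 6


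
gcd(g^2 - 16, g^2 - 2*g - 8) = g - 4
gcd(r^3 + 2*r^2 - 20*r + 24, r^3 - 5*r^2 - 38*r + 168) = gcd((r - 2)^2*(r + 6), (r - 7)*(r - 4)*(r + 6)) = r + 6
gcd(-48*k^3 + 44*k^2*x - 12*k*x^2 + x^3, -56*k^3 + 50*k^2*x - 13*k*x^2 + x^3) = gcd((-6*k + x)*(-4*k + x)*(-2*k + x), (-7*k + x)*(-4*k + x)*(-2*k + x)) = 8*k^2 - 6*k*x + x^2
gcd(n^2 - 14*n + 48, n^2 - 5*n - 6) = n - 6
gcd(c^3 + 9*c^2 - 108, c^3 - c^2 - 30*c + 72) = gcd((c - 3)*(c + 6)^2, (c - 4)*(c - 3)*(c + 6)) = c^2 + 3*c - 18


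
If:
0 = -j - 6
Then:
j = -6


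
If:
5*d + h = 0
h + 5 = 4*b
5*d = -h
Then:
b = h/4 + 5/4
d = -h/5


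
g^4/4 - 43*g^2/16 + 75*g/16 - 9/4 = (g/4 + 1)*(g - 3/2)^2*(g - 1)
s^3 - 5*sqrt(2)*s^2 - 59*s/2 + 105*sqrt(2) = (s - 6*sqrt(2))*(s - 5*sqrt(2)/2)*(s + 7*sqrt(2)/2)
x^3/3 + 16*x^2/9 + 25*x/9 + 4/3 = (x/3 + 1/3)*(x + 4/3)*(x + 3)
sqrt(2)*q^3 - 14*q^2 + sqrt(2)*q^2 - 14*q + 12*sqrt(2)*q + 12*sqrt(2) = (q - 6*sqrt(2))*(q - sqrt(2))*(sqrt(2)*q + sqrt(2))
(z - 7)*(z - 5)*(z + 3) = z^3 - 9*z^2 - z + 105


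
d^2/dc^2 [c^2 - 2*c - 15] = 2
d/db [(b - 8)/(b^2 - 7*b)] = (-b^2 + 16*b - 56)/(b^2*(b^2 - 14*b + 49))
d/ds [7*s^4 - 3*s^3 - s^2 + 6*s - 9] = 28*s^3 - 9*s^2 - 2*s + 6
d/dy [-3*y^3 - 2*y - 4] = -9*y^2 - 2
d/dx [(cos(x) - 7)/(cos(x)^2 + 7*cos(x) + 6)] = (cos(x)^2 - 14*cos(x) - 55)*sin(x)/(cos(x)^2 + 7*cos(x) + 6)^2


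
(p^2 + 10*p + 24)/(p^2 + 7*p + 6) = (p + 4)/(p + 1)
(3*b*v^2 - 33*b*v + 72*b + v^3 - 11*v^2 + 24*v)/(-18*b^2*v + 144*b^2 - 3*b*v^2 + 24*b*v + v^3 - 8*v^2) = (v - 3)/(-6*b + v)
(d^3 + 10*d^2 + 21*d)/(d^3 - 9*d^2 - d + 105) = d*(d + 7)/(d^2 - 12*d + 35)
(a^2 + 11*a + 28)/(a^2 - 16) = (a + 7)/(a - 4)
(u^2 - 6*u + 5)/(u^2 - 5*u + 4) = (u - 5)/(u - 4)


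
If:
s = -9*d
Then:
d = -s/9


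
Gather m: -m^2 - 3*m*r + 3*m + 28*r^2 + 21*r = -m^2 + m*(3 - 3*r) + 28*r^2 + 21*r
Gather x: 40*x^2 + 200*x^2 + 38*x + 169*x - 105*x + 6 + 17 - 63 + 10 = 240*x^2 + 102*x - 30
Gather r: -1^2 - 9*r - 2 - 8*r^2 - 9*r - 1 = -8*r^2 - 18*r - 4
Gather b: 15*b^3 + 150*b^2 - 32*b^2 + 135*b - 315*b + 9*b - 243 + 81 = 15*b^3 + 118*b^2 - 171*b - 162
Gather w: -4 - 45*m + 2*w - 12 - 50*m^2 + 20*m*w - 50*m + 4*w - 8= -50*m^2 - 95*m + w*(20*m + 6) - 24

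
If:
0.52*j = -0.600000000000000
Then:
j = -1.15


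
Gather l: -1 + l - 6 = l - 7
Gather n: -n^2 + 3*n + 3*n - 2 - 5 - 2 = -n^2 + 6*n - 9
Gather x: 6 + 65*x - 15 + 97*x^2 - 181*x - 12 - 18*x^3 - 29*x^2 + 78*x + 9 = -18*x^3 + 68*x^2 - 38*x - 12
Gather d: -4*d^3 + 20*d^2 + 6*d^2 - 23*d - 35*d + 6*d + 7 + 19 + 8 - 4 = -4*d^3 + 26*d^2 - 52*d + 30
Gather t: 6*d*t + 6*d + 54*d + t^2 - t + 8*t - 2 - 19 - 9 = 60*d + t^2 + t*(6*d + 7) - 30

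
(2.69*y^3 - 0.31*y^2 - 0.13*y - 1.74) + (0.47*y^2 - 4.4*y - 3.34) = 2.69*y^3 + 0.16*y^2 - 4.53*y - 5.08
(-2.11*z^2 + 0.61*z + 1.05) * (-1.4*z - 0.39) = 2.954*z^3 - 0.0311*z^2 - 1.7079*z - 0.4095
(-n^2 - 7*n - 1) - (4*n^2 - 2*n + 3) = -5*n^2 - 5*n - 4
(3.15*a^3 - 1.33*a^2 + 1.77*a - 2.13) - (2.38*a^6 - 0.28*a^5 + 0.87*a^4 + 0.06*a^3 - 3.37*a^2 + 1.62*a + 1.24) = -2.38*a^6 + 0.28*a^5 - 0.87*a^4 + 3.09*a^3 + 2.04*a^2 + 0.15*a - 3.37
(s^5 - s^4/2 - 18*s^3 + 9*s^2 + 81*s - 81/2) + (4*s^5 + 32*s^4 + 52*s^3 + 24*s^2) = 5*s^5 + 63*s^4/2 + 34*s^3 + 33*s^2 + 81*s - 81/2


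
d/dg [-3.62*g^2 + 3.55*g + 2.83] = 3.55 - 7.24*g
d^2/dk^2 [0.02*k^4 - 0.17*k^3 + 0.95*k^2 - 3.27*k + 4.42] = 0.24*k^2 - 1.02*k + 1.9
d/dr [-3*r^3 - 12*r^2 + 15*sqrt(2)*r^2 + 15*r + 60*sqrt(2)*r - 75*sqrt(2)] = -9*r^2 - 24*r + 30*sqrt(2)*r + 15 + 60*sqrt(2)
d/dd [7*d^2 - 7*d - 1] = 14*d - 7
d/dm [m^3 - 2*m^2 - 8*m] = 3*m^2 - 4*m - 8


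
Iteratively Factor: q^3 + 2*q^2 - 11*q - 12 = (q + 4)*(q^2 - 2*q - 3) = (q + 1)*(q + 4)*(q - 3)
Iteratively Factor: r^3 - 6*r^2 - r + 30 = (r - 5)*(r^2 - r - 6) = (r - 5)*(r + 2)*(r - 3)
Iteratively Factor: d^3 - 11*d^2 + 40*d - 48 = (d - 3)*(d^2 - 8*d + 16) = (d - 4)*(d - 3)*(d - 4)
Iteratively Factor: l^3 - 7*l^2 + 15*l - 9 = (l - 1)*(l^2 - 6*l + 9) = (l - 3)*(l - 1)*(l - 3)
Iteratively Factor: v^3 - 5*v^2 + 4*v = (v - 1)*(v^2 - 4*v) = (v - 4)*(v - 1)*(v)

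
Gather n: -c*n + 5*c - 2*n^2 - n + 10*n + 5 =5*c - 2*n^2 + n*(9 - c) + 5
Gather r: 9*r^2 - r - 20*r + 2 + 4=9*r^2 - 21*r + 6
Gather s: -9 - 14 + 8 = -15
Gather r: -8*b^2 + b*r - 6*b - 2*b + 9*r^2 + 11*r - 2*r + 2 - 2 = -8*b^2 - 8*b + 9*r^2 + r*(b + 9)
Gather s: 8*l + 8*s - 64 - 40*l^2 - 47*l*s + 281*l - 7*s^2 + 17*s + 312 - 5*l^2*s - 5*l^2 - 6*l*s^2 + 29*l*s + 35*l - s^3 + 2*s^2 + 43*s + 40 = -45*l^2 + 324*l - s^3 + s^2*(-6*l - 5) + s*(-5*l^2 - 18*l + 68) + 288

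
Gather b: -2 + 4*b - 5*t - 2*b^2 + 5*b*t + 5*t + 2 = -2*b^2 + b*(5*t + 4)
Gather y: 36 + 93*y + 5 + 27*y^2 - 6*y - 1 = 27*y^2 + 87*y + 40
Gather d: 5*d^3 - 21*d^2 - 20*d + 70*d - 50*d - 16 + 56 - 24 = 5*d^3 - 21*d^2 + 16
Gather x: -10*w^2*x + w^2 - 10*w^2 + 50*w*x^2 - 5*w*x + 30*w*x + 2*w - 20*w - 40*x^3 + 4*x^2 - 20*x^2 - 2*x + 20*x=-9*w^2 - 18*w - 40*x^3 + x^2*(50*w - 16) + x*(-10*w^2 + 25*w + 18)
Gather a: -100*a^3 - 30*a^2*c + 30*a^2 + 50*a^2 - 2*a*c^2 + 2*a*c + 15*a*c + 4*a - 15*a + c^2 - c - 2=-100*a^3 + a^2*(80 - 30*c) + a*(-2*c^2 + 17*c - 11) + c^2 - c - 2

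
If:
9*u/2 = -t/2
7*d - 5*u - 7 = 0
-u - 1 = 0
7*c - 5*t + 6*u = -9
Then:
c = 6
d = 2/7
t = 9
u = -1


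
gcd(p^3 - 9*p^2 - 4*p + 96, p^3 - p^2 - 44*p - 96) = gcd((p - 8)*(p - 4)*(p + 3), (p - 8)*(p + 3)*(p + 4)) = p^2 - 5*p - 24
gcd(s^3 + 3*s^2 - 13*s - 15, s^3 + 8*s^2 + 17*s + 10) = s^2 + 6*s + 5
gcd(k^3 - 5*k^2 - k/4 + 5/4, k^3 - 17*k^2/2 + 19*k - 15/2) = k^2 - 11*k/2 + 5/2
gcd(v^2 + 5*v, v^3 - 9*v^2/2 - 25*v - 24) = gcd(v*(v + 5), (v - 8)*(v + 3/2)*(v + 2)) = 1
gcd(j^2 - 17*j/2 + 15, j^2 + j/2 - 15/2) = j - 5/2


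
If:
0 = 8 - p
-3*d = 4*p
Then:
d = -32/3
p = 8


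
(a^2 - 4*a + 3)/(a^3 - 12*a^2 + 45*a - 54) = (a - 1)/(a^2 - 9*a + 18)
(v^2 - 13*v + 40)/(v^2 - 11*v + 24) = (v - 5)/(v - 3)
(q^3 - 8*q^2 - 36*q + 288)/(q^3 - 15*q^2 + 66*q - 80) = (q^2 - 36)/(q^2 - 7*q + 10)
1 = 1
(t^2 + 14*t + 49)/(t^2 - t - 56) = (t + 7)/(t - 8)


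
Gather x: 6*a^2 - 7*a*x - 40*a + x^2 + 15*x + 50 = 6*a^2 - 40*a + x^2 + x*(15 - 7*a) + 50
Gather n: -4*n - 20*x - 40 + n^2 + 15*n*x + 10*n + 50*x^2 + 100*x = n^2 + n*(15*x + 6) + 50*x^2 + 80*x - 40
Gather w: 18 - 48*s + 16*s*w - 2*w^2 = 16*s*w - 48*s - 2*w^2 + 18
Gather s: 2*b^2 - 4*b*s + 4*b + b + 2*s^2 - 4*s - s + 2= 2*b^2 + 5*b + 2*s^2 + s*(-4*b - 5) + 2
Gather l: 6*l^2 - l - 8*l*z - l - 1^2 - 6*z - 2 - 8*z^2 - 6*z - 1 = 6*l^2 + l*(-8*z - 2) - 8*z^2 - 12*z - 4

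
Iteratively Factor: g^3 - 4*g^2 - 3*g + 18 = (g + 2)*(g^2 - 6*g + 9) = (g - 3)*(g + 2)*(g - 3)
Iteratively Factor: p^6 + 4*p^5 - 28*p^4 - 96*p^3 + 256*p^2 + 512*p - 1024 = (p - 2)*(p^5 + 6*p^4 - 16*p^3 - 128*p^2 + 512) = (p - 2)^2*(p^4 + 8*p^3 - 128*p - 256) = (p - 2)^2*(p + 4)*(p^3 + 4*p^2 - 16*p - 64) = (p - 2)^2*(p + 4)^2*(p^2 - 16) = (p - 4)*(p - 2)^2*(p + 4)^2*(p + 4)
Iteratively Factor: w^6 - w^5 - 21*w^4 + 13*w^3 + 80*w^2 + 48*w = (w - 4)*(w^5 + 3*w^4 - 9*w^3 - 23*w^2 - 12*w) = (w - 4)*(w + 1)*(w^4 + 2*w^3 - 11*w^2 - 12*w) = (w - 4)*(w - 3)*(w + 1)*(w^3 + 5*w^2 + 4*w) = w*(w - 4)*(w - 3)*(w + 1)*(w^2 + 5*w + 4) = w*(w - 4)*(w - 3)*(w + 1)*(w + 4)*(w + 1)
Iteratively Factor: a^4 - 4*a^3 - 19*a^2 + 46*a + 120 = (a + 3)*(a^3 - 7*a^2 + 2*a + 40) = (a + 2)*(a + 3)*(a^2 - 9*a + 20) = (a - 4)*(a + 2)*(a + 3)*(a - 5)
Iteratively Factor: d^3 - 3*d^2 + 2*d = (d - 1)*(d^2 - 2*d) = d*(d - 1)*(d - 2)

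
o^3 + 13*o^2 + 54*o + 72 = (o + 3)*(o + 4)*(o + 6)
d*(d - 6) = d^2 - 6*d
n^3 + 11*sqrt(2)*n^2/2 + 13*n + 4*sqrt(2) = (n + sqrt(2)/2)*(n + sqrt(2))*(n + 4*sqrt(2))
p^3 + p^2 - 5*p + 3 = (p - 1)^2*(p + 3)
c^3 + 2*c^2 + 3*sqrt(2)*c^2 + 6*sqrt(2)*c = c*(c + 2)*(c + 3*sqrt(2))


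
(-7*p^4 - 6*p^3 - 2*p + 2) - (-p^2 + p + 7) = -7*p^4 - 6*p^3 + p^2 - 3*p - 5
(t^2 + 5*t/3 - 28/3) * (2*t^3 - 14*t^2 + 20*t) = 2*t^5 - 32*t^4/3 - 22*t^3 + 164*t^2 - 560*t/3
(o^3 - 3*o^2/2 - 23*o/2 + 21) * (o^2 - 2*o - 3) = o^5 - 7*o^4/2 - 23*o^3/2 + 97*o^2/2 - 15*o/2 - 63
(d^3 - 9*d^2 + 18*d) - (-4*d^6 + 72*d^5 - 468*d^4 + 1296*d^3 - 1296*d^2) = 4*d^6 - 72*d^5 + 468*d^4 - 1295*d^3 + 1287*d^2 + 18*d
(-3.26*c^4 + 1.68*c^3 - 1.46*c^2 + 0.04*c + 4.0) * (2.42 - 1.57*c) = 5.1182*c^5 - 10.5268*c^4 + 6.3578*c^3 - 3.596*c^2 - 6.1832*c + 9.68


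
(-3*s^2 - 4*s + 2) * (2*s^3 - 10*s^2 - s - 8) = -6*s^5 + 22*s^4 + 47*s^3 + 8*s^2 + 30*s - 16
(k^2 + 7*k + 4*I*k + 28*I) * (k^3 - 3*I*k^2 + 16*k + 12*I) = k^5 + 7*k^4 + I*k^4 + 28*k^3 + 7*I*k^3 + 196*k^2 + 76*I*k^2 - 48*k + 532*I*k - 336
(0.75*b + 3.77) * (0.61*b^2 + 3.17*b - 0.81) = 0.4575*b^3 + 4.6772*b^2 + 11.3434*b - 3.0537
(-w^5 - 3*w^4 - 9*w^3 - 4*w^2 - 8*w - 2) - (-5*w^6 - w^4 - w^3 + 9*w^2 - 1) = 5*w^6 - w^5 - 2*w^4 - 8*w^3 - 13*w^2 - 8*w - 1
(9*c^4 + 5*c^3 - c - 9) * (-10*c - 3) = -90*c^5 - 77*c^4 - 15*c^3 + 10*c^2 + 93*c + 27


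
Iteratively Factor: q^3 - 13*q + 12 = (q - 3)*(q^2 + 3*q - 4) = (q - 3)*(q + 4)*(q - 1)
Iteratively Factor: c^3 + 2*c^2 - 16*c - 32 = (c - 4)*(c^2 + 6*c + 8) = (c - 4)*(c + 4)*(c + 2)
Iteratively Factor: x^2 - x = (x)*(x - 1)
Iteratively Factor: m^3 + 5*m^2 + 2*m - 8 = (m + 2)*(m^2 + 3*m - 4) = (m + 2)*(m + 4)*(m - 1)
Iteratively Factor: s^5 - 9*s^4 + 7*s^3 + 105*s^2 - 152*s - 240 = (s - 5)*(s^4 - 4*s^3 - 13*s^2 + 40*s + 48) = (s - 5)*(s - 4)*(s^3 - 13*s - 12) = (s - 5)*(s - 4)*(s + 1)*(s^2 - s - 12) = (s - 5)*(s - 4)^2*(s + 1)*(s + 3)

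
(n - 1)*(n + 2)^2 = n^3 + 3*n^2 - 4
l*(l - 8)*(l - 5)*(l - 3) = l^4 - 16*l^3 + 79*l^2 - 120*l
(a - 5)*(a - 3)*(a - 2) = a^3 - 10*a^2 + 31*a - 30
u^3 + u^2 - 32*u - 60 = (u - 6)*(u + 2)*(u + 5)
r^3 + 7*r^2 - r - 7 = (r - 1)*(r + 1)*(r + 7)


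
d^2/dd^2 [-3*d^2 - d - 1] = -6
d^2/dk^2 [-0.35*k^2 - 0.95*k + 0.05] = -0.700000000000000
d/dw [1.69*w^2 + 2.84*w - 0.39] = 3.38*w + 2.84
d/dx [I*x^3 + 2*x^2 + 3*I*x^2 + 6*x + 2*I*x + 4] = 3*I*x^2 + x*(4 + 6*I) + 6 + 2*I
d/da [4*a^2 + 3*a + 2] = 8*a + 3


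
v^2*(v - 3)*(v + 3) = v^4 - 9*v^2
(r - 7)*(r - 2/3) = r^2 - 23*r/3 + 14/3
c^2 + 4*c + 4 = (c + 2)^2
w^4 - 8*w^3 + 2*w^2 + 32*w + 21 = (w - 7)*(w - 3)*(w + 1)^2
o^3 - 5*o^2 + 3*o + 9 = (o - 3)^2*(o + 1)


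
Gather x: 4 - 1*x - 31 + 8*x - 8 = 7*x - 35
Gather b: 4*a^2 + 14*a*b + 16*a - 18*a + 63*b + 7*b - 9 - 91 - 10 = 4*a^2 - 2*a + b*(14*a + 70) - 110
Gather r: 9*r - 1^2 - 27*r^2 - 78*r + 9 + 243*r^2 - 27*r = 216*r^2 - 96*r + 8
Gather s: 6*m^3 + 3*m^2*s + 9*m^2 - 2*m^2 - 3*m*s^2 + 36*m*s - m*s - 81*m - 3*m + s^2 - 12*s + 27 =6*m^3 + 7*m^2 - 84*m + s^2*(1 - 3*m) + s*(3*m^2 + 35*m - 12) + 27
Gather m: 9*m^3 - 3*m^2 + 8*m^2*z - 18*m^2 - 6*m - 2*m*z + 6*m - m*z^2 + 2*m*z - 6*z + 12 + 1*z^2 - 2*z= 9*m^3 + m^2*(8*z - 21) - m*z^2 + z^2 - 8*z + 12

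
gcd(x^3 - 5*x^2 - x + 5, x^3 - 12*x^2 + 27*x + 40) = x^2 - 4*x - 5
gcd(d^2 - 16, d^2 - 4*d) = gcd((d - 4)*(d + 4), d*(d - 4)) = d - 4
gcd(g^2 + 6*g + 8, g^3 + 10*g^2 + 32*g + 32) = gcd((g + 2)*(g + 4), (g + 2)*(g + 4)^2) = g^2 + 6*g + 8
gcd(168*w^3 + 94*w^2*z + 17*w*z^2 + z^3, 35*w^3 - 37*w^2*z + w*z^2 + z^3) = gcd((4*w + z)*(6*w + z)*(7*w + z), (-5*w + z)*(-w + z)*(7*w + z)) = 7*w + z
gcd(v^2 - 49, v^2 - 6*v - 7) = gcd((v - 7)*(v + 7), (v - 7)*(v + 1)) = v - 7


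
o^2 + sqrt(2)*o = o*(o + sqrt(2))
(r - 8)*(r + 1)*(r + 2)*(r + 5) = r^4 - 47*r^2 - 126*r - 80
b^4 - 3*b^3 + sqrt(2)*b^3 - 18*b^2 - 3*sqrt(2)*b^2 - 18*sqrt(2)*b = b*(b - 6)*(b + 3)*(b + sqrt(2))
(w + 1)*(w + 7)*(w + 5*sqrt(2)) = w^3 + 5*sqrt(2)*w^2 + 8*w^2 + 7*w + 40*sqrt(2)*w + 35*sqrt(2)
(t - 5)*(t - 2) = t^2 - 7*t + 10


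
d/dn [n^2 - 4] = 2*n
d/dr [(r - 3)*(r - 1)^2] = (r - 1)*(3*r - 7)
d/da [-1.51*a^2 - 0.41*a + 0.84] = -3.02*a - 0.41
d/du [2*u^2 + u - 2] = 4*u + 1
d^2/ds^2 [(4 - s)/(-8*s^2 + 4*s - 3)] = 8*(3*(3 - 2*s)*(8*s^2 - 4*s + 3) + 4*(s - 4)*(4*s - 1)^2)/(8*s^2 - 4*s + 3)^3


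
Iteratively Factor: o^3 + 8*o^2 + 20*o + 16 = (o + 2)*(o^2 + 6*o + 8) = (o + 2)^2*(o + 4)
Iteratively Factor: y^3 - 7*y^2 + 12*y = (y - 4)*(y^2 - 3*y) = y*(y - 4)*(y - 3)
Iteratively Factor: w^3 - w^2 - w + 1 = (w + 1)*(w^2 - 2*w + 1) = (w - 1)*(w + 1)*(w - 1)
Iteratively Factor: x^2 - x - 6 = (x - 3)*(x + 2)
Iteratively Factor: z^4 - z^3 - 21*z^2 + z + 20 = (z - 5)*(z^3 + 4*z^2 - z - 4) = (z - 5)*(z + 4)*(z^2 - 1) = (z - 5)*(z - 1)*(z + 4)*(z + 1)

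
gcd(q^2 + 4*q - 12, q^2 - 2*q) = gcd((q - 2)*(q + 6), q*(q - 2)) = q - 2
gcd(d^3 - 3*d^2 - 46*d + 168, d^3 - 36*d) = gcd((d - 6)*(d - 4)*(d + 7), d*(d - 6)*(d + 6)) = d - 6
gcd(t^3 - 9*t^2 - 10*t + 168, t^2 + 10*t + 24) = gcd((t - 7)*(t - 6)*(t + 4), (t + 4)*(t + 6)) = t + 4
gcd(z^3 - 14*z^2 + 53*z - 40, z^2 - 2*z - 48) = z - 8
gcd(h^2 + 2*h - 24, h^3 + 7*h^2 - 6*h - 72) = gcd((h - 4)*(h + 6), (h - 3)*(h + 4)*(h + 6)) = h + 6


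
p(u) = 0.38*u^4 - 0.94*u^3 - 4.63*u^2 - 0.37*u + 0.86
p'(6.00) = 170.87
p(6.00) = 121.40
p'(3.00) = -12.49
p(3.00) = -36.52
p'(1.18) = -12.73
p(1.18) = -6.83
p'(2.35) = -17.98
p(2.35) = -26.19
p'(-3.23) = -51.10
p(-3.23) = 26.79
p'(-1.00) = 4.55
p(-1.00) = -2.08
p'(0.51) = -5.62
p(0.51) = -0.63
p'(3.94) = 12.34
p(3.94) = -38.39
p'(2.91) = -13.74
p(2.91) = -35.34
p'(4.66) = 49.06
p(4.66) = -17.33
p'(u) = 1.52*u^3 - 2.82*u^2 - 9.26*u - 0.37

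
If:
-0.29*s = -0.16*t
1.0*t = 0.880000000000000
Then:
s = 0.49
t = 0.88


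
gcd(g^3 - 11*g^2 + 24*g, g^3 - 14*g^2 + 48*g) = g^2 - 8*g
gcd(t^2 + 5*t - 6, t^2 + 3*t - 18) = t + 6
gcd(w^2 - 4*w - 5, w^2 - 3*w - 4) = w + 1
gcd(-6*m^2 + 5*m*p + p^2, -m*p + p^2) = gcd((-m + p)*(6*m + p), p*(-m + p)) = -m + p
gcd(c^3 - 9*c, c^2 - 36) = 1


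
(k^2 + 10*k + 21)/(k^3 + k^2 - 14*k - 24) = (k + 7)/(k^2 - 2*k - 8)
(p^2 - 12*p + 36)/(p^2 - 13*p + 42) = (p - 6)/(p - 7)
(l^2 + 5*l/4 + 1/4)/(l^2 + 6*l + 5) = (l + 1/4)/(l + 5)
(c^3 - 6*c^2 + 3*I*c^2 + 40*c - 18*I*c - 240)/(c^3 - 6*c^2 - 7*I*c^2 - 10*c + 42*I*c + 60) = (c + 8*I)/(c - 2*I)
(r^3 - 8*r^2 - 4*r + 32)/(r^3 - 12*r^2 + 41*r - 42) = (r^2 - 6*r - 16)/(r^2 - 10*r + 21)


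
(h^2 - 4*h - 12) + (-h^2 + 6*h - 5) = 2*h - 17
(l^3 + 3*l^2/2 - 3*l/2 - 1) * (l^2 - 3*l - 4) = l^5 - 3*l^4/2 - 10*l^3 - 5*l^2/2 + 9*l + 4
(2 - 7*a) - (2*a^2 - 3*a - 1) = -2*a^2 - 4*a + 3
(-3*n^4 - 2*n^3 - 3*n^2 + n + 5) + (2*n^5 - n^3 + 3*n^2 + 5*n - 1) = 2*n^5 - 3*n^4 - 3*n^3 + 6*n + 4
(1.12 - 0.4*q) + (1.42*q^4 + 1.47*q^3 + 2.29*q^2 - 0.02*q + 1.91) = 1.42*q^4 + 1.47*q^3 + 2.29*q^2 - 0.42*q + 3.03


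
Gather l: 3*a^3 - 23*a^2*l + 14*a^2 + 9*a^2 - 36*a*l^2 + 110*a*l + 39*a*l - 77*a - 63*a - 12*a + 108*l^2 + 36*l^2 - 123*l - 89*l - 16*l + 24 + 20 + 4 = 3*a^3 + 23*a^2 - 152*a + l^2*(144 - 36*a) + l*(-23*a^2 + 149*a - 228) + 48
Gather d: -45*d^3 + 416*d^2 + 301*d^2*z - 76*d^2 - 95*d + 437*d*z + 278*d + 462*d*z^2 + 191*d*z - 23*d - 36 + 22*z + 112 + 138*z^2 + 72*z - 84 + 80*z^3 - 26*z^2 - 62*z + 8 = -45*d^3 + d^2*(301*z + 340) + d*(462*z^2 + 628*z + 160) + 80*z^3 + 112*z^2 + 32*z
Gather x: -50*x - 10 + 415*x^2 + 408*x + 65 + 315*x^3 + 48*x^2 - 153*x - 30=315*x^3 + 463*x^2 + 205*x + 25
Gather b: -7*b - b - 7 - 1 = -8*b - 8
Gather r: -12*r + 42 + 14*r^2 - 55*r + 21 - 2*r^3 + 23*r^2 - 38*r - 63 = -2*r^3 + 37*r^2 - 105*r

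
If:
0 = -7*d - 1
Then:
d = -1/7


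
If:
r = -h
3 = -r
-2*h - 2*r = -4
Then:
No Solution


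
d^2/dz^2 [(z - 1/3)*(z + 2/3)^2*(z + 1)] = 12*z^2 + 12*z + 2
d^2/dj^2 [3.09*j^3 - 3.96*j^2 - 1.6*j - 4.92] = 18.54*j - 7.92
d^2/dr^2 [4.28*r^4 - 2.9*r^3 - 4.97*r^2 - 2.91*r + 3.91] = 51.36*r^2 - 17.4*r - 9.94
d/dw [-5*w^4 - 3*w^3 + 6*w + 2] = -20*w^3 - 9*w^2 + 6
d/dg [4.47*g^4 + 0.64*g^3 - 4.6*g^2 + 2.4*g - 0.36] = 17.88*g^3 + 1.92*g^2 - 9.2*g + 2.4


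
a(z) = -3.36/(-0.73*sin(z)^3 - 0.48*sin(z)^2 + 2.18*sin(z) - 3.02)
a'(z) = -3.36*(2.19*sin(z)^2*cos(z) + 0.96*sin(z)*cos(z) - 2.18*cos(z))/(-0.73*sin(z)^3 - 0.48*sin(z)^2 + 2.18*sin(z) - 3.02)^2 = (-7.3584*sin(z)^2 - 3.2256*sin(z) + 7.3248)*cos(z)/(0.73*sin(z)^3 + 0.48*sin(z)^2 - 2.18*sin(z) + 3.02)^2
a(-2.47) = 0.77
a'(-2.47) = -0.26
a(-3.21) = 1.17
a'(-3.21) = -0.85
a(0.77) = 1.70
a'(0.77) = 0.28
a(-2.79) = 0.88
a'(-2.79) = -0.49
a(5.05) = 0.69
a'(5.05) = 0.05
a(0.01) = 1.12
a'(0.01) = 0.81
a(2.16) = 1.72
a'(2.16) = 0.06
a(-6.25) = 1.14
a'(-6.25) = 0.83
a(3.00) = 1.23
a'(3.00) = -0.90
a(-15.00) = 0.76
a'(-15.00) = -0.24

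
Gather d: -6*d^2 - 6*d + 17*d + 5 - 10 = -6*d^2 + 11*d - 5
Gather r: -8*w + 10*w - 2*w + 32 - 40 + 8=0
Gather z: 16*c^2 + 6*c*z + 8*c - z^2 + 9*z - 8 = 16*c^2 + 8*c - z^2 + z*(6*c + 9) - 8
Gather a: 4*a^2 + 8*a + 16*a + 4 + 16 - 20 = 4*a^2 + 24*a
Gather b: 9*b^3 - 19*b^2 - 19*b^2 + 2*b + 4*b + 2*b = 9*b^3 - 38*b^2 + 8*b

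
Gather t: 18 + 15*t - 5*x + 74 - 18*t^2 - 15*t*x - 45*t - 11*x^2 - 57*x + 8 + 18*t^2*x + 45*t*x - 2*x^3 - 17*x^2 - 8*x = t^2*(18*x - 18) + t*(30*x - 30) - 2*x^3 - 28*x^2 - 70*x + 100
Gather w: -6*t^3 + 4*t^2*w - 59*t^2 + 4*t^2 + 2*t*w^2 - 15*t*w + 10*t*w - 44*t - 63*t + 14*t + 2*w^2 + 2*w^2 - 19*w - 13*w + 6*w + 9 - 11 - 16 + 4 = -6*t^3 - 55*t^2 - 93*t + w^2*(2*t + 4) + w*(4*t^2 - 5*t - 26) - 14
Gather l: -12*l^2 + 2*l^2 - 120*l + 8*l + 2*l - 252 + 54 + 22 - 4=-10*l^2 - 110*l - 180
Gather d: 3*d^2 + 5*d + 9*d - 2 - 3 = 3*d^2 + 14*d - 5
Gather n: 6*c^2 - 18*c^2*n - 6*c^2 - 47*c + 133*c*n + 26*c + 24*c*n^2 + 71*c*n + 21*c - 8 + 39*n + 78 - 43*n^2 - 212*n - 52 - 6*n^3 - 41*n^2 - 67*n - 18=-6*n^3 + n^2*(24*c - 84) + n*(-18*c^2 + 204*c - 240)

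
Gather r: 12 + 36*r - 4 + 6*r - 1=42*r + 7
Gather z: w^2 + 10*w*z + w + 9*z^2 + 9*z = w^2 + w + 9*z^2 + z*(10*w + 9)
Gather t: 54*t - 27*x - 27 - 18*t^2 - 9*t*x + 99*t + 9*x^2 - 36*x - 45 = -18*t^2 + t*(153 - 9*x) + 9*x^2 - 63*x - 72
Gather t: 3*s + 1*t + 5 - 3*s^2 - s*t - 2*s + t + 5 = -3*s^2 + s + t*(2 - s) + 10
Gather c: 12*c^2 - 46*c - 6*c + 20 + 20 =12*c^2 - 52*c + 40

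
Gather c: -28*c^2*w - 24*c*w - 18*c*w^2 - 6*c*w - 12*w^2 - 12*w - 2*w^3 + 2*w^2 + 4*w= -28*c^2*w + c*(-18*w^2 - 30*w) - 2*w^3 - 10*w^2 - 8*w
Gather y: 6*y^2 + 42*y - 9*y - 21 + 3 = 6*y^2 + 33*y - 18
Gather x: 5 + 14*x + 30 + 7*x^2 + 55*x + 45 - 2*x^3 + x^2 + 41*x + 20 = -2*x^3 + 8*x^2 + 110*x + 100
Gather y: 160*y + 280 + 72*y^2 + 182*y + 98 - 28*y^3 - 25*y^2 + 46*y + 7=-28*y^3 + 47*y^2 + 388*y + 385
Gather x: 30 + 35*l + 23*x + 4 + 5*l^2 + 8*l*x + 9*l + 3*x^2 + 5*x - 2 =5*l^2 + 44*l + 3*x^2 + x*(8*l + 28) + 32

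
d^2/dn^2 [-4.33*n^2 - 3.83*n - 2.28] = -8.66000000000000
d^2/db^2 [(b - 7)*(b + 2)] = 2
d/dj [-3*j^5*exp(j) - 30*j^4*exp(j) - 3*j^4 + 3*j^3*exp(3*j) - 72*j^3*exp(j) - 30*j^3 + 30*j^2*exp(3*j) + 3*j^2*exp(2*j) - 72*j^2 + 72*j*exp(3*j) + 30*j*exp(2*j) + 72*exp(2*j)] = -3*j^5*exp(j) - 45*j^4*exp(j) + 9*j^3*exp(3*j) - 192*j^3*exp(j) - 12*j^3 + 99*j^2*exp(3*j) + 6*j^2*exp(2*j) - 216*j^2*exp(j) - 90*j^2 + 276*j*exp(3*j) + 66*j*exp(2*j) - 144*j + 72*exp(3*j) + 174*exp(2*j)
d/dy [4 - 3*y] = -3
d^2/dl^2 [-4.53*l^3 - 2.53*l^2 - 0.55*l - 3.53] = -27.18*l - 5.06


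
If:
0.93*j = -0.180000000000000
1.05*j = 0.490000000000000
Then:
No Solution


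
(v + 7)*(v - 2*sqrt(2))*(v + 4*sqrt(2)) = v^3 + 2*sqrt(2)*v^2 + 7*v^2 - 16*v + 14*sqrt(2)*v - 112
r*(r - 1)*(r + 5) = r^3 + 4*r^2 - 5*r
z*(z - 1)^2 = z^3 - 2*z^2 + z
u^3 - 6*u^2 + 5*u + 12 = (u - 4)*(u - 3)*(u + 1)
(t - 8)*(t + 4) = t^2 - 4*t - 32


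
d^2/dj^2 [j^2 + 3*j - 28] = 2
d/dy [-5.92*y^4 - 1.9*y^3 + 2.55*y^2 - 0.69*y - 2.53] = -23.68*y^3 - 5.7*y^2 + 5.1*y - 0.69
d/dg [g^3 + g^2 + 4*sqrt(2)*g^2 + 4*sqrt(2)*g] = 3*g^2 + 2*g + 8*sqrt(2)*g + 4*sqrt(2)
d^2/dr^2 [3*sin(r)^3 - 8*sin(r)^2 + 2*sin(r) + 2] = -27*sin(r)^3 + 32*sin(r)^2 + 16*sin(r) - 16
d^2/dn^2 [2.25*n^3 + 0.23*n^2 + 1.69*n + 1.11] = 13.5*n + 0.46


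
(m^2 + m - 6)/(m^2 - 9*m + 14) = (m + 3)/(m - 7)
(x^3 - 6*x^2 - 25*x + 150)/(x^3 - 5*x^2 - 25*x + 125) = (x - 6)/(x - 5)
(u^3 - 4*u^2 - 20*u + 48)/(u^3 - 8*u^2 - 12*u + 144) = (u - 2)/(u - 6)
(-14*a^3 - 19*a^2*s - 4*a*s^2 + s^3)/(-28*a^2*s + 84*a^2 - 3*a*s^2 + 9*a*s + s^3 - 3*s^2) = (2*a^2 + 3*a*s + s^2)/(4*a*s - 12*a + s^2 - 3*s)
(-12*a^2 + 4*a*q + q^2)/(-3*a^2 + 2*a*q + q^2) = (-12*a^2 + 4*a*q + q^2)/(-3*a^2 + 2*a*q + q^2)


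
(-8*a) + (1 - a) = 1 - 9*a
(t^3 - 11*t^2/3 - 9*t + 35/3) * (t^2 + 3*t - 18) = t^5 - 2*t^4/3 - 38*t^3 + 152*t^2/3 + 197*t - 210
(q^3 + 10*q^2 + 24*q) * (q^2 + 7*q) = q^5 + 17*q^4 + 94*q^3 + 168*q^2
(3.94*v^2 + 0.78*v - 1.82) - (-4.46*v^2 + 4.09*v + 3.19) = 8.4*v^2 - 3.31*v - 5.01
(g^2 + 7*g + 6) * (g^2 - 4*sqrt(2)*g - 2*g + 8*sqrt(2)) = g^4 - 4*sqrt(2)*g^3 + 5*g^3 - 20*sqrt(2)*g^2 - 8*g^2 - 12*g + 32*sqrt(2)*g + 48*sqrt(2)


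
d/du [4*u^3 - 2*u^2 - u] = 12*u^2 - 4*u - 1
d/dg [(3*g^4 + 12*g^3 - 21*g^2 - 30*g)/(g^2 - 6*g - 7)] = 6*(g^3 - 9*g^2 - 21*g + 35)/(g^2 - 14*g + 49)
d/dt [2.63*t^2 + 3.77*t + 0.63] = 5.26*t + 3.77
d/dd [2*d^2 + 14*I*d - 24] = 4*d + 14*I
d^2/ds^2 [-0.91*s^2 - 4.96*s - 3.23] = -1.82000000000000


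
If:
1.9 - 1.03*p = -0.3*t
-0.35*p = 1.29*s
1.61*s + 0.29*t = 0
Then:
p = 3.29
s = -0.89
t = 4.95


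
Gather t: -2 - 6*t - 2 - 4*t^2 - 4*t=-4*t^2 - 10*t - 4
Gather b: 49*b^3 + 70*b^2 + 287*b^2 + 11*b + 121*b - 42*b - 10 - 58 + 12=49*b^3 + 357*b^2 + 90*b - 56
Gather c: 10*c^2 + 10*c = 10*c^2 + 10*c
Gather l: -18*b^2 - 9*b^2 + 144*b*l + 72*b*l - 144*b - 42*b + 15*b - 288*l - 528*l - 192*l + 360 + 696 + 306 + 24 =-27*b^2 - 171*b + l*(216*b - 1008) + 1386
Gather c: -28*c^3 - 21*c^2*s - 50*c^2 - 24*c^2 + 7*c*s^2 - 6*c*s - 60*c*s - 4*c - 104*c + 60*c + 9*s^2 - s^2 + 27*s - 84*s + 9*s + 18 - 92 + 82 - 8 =-28*c^3 + c^2*(-21*s - 74) + c*(7*s^2 - 66*s - 48) + 8*s^2 - 48*s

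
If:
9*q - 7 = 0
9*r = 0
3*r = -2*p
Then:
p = 0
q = 7/9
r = 0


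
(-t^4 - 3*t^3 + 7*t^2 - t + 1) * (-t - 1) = t^5 + 4*t^4 - 4*t^3 - 6*t^2 - 1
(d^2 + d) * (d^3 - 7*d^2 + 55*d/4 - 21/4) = d^5 - 6*d^4 + 27*d^3/4 + 17*d^2/2 - 21*d/4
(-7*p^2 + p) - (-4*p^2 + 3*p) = -3*p^2 - 2*p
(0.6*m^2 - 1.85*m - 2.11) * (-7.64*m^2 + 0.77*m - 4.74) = -4.584*m^4 + 14.596*m^3 + 11.8519*m^2 + 7.1443*m + 10.0014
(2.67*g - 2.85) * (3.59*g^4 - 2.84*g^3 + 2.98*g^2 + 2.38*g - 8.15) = 9.5853*g^5 - 17.8143*g^4 + 16.0506*g^3 - 2.1384*g^2 - 28.5435*g + 23.2275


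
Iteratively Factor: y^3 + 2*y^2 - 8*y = (y - 2)*(y^2 + 4*y) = y*(y - 2)*(y + 4)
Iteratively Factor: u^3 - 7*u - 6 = (u + 1)*(u^2 - u - 6) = (u - 3)*(u + 1)*(u + 2)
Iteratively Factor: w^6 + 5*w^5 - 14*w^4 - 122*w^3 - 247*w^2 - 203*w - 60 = (w + 1)*(w^5 + 4*w^4 - 18*w^3 - 104*w^2 - 143*w - 60) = (w + 1)^2*(w^4 + 3*w^3 - 21*w^2 - 83*w - 60) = (w + 1)^3*(w^3 + 2*w^2 - 23*w - 60) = (w - 5)*(w + 1)^3*(w^2 + 7*w + 12) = (w - 5)*(w + 1)^3*(w + 4)*(w + 3)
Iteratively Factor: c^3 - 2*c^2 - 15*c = (c)*(c^2 - 2*c - 15) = c*(c - 5)*(c + 3)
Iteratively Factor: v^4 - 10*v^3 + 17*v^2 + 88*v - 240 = (v + 3)*(v^3 - 13*v^2 + 56*v - 80) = (v - 4)*(v + 3)*(v^2 - 9*v + 20) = (v - 4)^2*(v + 3)*(v - 5)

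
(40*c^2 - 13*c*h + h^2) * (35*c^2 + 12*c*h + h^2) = 1400*c^4 + 25*c^3*h - 81*c^2*h^2 - c*h^3 + h^4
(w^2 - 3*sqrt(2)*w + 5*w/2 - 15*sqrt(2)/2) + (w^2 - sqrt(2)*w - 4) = 2*w^2 - 4*sqrt(2)*w + 5*w/2 - 15*sqrt(2)/2 - 4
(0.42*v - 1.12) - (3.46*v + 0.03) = -3.04*v - 1.15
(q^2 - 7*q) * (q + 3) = q^3 - 4*q^2 - 21*q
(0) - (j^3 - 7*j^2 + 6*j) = -j^3 + 7*j^2 - 6*j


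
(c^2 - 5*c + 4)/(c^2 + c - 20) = (c - 1)/(c + 5)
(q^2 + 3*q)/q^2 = (q + 3)/q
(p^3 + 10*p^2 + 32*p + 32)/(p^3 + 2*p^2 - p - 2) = (p^2 + 8*p + 16)/(p^2 - 1)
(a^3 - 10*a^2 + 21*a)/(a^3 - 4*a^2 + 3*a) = (a - 7)/(a - 1)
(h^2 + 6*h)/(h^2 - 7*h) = (h + 6)/(h - 7)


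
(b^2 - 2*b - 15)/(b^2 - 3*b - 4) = (-b^2 + 2*b + 15)/(-b^2 + 3*b + 4)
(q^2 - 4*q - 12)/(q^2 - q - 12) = (-q^2 + 4*q + 12)/(-q^2 + q + 12)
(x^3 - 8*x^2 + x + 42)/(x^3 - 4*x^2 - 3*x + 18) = (x - 7)/(x - 3)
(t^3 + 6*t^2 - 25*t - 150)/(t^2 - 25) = t + 6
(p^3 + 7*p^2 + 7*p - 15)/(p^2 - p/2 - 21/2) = 2*(p^2 + 4*p - 5)/(2*p - 7)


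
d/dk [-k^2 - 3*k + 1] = -2*k - 3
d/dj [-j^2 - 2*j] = -2*j - 2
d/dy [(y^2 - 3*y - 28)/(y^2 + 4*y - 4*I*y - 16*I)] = (7 - 4*I)/(y^2 - 8*I*y - 16)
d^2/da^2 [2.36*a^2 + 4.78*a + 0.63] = 4.72000000000000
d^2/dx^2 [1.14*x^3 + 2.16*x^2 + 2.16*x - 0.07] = 6.84*x + 4.32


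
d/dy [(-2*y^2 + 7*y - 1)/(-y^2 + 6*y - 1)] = (-5*y^2 + 2*y - 1)/(y^4 - 12*y^3 + 38*y^2 - 12*y + 1)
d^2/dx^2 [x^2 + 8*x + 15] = 2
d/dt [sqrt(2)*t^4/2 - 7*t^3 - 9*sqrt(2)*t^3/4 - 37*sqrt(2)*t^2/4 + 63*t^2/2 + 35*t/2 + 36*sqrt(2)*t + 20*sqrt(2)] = 2*sqrt(2)*t^3 - 21*t^2 - 27*sqrt(2)*t^2/4 - 37*sqrt(2)*t/2 + 63*t + 35/2 + 36*sqrt(2)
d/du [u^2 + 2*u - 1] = 2*u + 2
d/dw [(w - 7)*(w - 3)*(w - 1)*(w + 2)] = 4*w^3 - 27*w^2 + 18*w + 41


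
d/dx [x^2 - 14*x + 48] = 2*x - 14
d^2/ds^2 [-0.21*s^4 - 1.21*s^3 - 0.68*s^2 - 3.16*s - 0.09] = -2.52*s^2 - 7.26*s - 1.36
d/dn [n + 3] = 1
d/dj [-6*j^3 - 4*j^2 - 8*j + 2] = -18*j^2 - 8*j - 8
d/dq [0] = 0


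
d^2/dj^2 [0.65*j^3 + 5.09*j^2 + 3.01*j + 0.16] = 3.9*j + 10.18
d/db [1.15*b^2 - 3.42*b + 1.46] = 2.3*b - 3.42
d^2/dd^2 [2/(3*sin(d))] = 2*(cos(d)^2 + 1)/(3*sin(d)^3)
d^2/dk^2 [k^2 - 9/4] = 2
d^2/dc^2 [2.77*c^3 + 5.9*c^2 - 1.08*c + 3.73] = 16.62*c + 11.8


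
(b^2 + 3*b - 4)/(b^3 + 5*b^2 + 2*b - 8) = 1/(b + 2)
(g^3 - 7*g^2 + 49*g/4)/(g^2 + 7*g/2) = (4*g^2 - 28*g + 49)/(2*(2*g + 7))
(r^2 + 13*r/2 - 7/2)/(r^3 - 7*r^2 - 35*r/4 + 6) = 2*(r + 7)/(2*r^2 - 13*r - 24)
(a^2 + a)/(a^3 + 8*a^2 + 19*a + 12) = a/(a^2 + 7*a + 12)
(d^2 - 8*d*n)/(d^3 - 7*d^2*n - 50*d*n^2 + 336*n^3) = d/(d^2 + d*n - 42*n^2)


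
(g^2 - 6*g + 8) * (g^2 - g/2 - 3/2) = g^4 - 13*g^3/2 + 19*g^2/2 + 5*g - 12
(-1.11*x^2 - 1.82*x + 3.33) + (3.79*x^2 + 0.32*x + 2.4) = 2.68*x^2 - 1.5*x + 5.73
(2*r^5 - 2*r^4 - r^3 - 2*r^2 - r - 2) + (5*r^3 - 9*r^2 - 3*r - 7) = 2*r^5 - 2*r^4 + 4*r^3 - 11*r^2 - 4*r - 9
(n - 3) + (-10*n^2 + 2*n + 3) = -10*n^2 + 3*n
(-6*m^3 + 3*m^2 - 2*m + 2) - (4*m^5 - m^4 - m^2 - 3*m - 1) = -4*m^5 + m^4 - 6*m^3 + 4*m^2 + m + 3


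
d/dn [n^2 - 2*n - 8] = 2*n - 2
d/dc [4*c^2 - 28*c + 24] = 8*c - 28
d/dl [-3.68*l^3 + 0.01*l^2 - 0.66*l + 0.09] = -11.04*l^2 + 0.02*l - 0.66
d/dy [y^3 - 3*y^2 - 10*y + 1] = 3*y^2 - 6*y - 10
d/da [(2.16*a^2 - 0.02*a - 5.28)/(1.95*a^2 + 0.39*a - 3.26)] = (0.8814*a^2 + 6.5088*a + 2.1244)/(3.8025*a^4 + 1.521*a^3 - 12.5619*a^2 - 2.5428*a + 10.6276)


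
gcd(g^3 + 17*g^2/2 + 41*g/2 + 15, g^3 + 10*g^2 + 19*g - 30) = g + 5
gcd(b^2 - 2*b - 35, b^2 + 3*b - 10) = b + 5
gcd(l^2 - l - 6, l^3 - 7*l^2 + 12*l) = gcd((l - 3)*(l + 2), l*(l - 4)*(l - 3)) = l - 3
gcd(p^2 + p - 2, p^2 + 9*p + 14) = p + 2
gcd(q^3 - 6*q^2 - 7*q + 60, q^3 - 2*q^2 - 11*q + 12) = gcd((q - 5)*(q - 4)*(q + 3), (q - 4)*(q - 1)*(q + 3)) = q^2 - q - 12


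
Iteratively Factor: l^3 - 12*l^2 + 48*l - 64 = (l - 4)*(l^2 - 8*l + 16) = (l - 4)^2*(l - 4)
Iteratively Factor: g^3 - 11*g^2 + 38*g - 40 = (g - 2)*(g^2 - 9*g + 20) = (g - 4)*(g - 2)*(g - 5)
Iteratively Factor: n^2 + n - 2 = (n - 1)*(n + 2)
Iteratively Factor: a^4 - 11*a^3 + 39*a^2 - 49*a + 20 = (a - 1)*(a^3 - 10*a^2 + 29*a - 20) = (a - 4)*(a - 1)*(a^2 - 6*a + 5) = (a - 5)*(a - 4)*(a - 1)*(a - 1)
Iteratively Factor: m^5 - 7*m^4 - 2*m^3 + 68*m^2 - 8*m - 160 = (m - 5)*(m^4 - 2*m^3 - 12*m^2 + 8*m + 32) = (m - 5)*(m - 2)*(m^3 - 12*m - 16) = (m - 5)*(m - 2)*(m + 2)*(m^2 - 2*m - 8) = (m - 5)*(m - 2)*(m + 2)^2*(m - 4)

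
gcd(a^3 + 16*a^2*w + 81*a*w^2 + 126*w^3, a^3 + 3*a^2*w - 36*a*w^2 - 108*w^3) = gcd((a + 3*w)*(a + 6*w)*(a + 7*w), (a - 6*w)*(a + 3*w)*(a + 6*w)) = a^2 + 9*a*w + 18*w^2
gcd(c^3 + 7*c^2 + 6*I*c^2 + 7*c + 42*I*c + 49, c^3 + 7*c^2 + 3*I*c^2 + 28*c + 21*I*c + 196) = c^2 + c*(7 + 7*I) + 49*I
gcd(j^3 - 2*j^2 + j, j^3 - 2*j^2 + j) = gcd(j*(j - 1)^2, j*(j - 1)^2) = j^3 - 2*j^2 + j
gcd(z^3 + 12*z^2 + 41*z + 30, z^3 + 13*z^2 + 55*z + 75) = z + 5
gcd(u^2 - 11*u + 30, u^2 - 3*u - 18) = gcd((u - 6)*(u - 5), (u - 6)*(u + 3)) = u - 6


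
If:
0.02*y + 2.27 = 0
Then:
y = -113.50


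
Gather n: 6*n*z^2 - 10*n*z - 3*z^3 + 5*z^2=n*(6*z^2 - 10*z) - 3*z^3 + 5*z^2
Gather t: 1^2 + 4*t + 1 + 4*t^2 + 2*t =4*t^2 + 6*t + 2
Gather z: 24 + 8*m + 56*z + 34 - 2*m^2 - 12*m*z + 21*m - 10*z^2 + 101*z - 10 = -2*m^2 + 29*m - 10*z^2 + z*(157 - 12*m) + 48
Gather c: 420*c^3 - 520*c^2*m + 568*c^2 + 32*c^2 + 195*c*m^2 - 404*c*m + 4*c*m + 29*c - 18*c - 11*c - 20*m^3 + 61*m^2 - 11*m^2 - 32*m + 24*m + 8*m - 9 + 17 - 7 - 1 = 420*c^3 + c^2*(600 - 520*m) + c*(195*m^2 - 400*m) - 20*m^3 + 50*m^2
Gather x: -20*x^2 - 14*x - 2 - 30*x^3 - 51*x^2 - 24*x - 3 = -30*x^3 - 71*x^2 - 38*x - 5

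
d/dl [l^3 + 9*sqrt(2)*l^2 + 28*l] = 3*l^2 + 18*sqrt(2)*l + 28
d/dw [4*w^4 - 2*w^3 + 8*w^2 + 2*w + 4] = 16*w^3 - 6*w^2 + 16*w + 2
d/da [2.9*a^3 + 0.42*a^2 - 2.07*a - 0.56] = 8.7*a^2 + 0.84*a - 2.07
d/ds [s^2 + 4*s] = 2*s + 4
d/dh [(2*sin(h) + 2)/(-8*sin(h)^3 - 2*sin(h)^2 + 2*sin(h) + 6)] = (8*sin(h)^3 + 13*sin(h)^2 + 2*sin(h) + 2)*cos(h)/(4*sin(h)^3 + sin(h)^2 - sin(h) - 3)^2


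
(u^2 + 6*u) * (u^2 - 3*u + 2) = u^4 + 3*u^3 - 16*u^2 + 12*u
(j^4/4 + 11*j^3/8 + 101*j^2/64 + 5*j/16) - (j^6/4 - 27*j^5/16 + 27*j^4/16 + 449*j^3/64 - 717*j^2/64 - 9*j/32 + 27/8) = -j^6/4 + 27*j^5/16 - 23*j^4/16 - 361*j^3/64 + 409*j^2/32 + 19*j/32 - 27/8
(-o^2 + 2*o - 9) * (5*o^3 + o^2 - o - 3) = -5*o^5 + 9*o^4 - 42*o^3 - 8*o^2 + 3*o + 27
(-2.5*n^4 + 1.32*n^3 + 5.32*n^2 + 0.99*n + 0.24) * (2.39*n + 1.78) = -5.975*n^5 - 1.2952*n^4 + 15.0644*n^3 + 11.8357*n^2 + 2.3358*n + 0.4272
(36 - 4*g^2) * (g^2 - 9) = -4*g^4 + 72*g^2 - 324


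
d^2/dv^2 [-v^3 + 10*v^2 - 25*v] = 20 - 6*v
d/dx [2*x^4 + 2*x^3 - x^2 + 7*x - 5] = 8*x^3 + 6*x^2 - 2*x + 7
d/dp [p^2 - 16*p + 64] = 2*p - 16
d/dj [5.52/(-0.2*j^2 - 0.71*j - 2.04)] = (2.208*j + 3.9192)/(0.2*j^2 + 0.71*j + 2.04)^2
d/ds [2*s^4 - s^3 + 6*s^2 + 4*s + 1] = 8*s^3 - 3*s^2 + 12*s + 4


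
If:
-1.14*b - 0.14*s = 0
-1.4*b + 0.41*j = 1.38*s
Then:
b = -0.12280701754386*s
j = 2.94651262302097*s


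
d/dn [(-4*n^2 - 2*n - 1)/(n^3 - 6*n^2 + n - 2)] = (4*n^4 + 4*n^3 - 13*n^2 + 4*n + 5)/(n^6 - 12*n^5 + 38*n^4 - 16*n^3 + 25*n^2 - 4*n + 4)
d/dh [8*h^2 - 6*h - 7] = 16*h - 6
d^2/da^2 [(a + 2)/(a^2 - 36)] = 2*(4*a^2*(a + 2) - (3*a + 2)*(a^2 - 36))/(a^2 - 36)^3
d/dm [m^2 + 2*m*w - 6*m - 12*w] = 2*m + 2*w - 6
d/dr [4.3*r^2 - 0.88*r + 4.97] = 8.6*r - 0.88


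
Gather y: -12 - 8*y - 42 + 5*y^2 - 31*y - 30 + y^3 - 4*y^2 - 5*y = y^3 + y^2 - 44*y - 84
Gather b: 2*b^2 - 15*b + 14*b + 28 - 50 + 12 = 2*b^2 - b - 10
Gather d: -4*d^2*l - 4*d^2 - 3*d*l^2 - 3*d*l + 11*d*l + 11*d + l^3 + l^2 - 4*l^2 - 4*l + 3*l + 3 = d^2*(-4*l - 4) + d*(-3*l^2 + 8*l + 11) + l^3 - 3*l^2 - l + 3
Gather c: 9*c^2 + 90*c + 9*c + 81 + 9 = 9*c^2 + 99*c + 90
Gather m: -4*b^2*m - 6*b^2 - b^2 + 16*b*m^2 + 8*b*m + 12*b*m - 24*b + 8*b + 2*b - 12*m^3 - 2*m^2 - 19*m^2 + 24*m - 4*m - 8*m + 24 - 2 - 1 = -7*b^2 - 14*b - 12*m^3 + m^2*(16*b - 21) + m*(-4*b^2 + 20*b + 12) + 21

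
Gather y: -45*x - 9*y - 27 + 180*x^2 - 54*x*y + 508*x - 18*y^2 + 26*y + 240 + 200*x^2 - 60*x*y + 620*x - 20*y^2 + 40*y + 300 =380*x^2 + 1083*x - 38*y^2 + y*(57 - 114*x) + 513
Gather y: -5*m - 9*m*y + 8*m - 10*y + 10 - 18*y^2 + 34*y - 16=3*m - 18*y^2 + y*(24 - 9*m) - 6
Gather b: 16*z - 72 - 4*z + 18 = 12*z - 54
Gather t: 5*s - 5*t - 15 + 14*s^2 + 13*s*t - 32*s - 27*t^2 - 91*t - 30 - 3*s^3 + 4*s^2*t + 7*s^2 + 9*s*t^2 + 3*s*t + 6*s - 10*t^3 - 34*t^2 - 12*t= -3*s^3 + 21*s^2 - 21*s - 10*t^3 + t^2*(9*s - 61) + t*(4*s^2 + 16*s - 108) - 45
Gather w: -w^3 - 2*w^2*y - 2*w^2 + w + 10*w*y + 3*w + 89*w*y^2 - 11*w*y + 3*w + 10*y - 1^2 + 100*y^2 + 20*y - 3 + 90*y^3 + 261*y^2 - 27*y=-w^3 + w^2*(-2*y - 2) + w*(89*y^2 - y + 7) + 90*y^3 + 361*y^2 + 3*y - 4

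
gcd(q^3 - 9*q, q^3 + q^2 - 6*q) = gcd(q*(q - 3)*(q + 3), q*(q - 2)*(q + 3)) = q^2 + 3*q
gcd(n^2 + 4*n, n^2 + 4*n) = n^2 + 4*n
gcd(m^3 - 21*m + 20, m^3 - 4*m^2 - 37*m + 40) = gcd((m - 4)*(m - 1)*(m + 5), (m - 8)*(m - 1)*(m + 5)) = m^2 + 4*m - 5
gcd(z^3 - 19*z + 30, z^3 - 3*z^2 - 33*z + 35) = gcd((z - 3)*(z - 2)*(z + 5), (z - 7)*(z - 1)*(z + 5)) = z + 5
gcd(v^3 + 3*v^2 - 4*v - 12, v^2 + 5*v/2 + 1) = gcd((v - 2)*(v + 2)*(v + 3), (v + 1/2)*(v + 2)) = v + 2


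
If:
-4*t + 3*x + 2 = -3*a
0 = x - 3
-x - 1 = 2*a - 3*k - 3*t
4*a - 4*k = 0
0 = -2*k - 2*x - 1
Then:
No Solution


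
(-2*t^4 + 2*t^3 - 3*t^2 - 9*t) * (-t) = 2*t^5 - 2*t^4 + 3*t^3 + 9*t^2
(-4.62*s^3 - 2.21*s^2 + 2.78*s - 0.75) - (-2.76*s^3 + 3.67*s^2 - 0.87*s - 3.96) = -1.86*s^3 - 5.88*s^2 + 3.65*s + 3.21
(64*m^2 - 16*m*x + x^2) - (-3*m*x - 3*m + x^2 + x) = 64*m^2 - 13*m*x + 3*m - x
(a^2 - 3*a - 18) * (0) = 0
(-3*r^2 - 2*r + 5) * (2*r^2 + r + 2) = -6*r^4 - 7*r^3 + 2*r^2 + r + 10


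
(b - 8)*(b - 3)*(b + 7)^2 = b^4 + 3*b^3 - 81*b^2 - 203*b + 1176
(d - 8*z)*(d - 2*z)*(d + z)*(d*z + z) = d^4*z - 9*d^3*z^2 + d^3*z + 6*d^2*z^3 - 9*d^2*z^2 + 16*d*z^4 + 6*d*z^3 + 16*z^4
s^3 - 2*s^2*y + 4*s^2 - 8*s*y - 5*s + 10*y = (s - 1)*(s + 5)*(s - 2*y)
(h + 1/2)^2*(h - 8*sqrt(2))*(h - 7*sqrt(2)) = h^4 - 15*sqrt(2)*h^3 + h^3 - 15*sqrt(2)*h^2 + 449*h^2/4 - 15*sqrt(2)*h/4 + 112*h + 28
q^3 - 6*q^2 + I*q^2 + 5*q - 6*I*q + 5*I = (q - 5)*(q - 1)*(q + I)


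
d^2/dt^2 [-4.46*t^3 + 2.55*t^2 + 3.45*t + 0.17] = 5.1 - 26.76*t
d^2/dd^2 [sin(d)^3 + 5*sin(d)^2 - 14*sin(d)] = -9*sin(d)^3 - 20*sin(d)^2 + 20*sin(d) + 10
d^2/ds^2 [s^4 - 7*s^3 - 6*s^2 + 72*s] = 12*s^2 - 42*s - 12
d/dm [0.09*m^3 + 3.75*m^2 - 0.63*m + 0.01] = 0.27*m^2 + 7.5*m - 0.63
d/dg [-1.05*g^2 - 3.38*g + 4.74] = -2.1*g - 3.38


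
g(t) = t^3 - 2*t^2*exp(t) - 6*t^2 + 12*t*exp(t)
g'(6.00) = -4805.15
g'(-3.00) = 61.51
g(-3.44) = -113.79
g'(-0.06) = 11.57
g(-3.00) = -83.69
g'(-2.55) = 48.44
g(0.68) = 11.82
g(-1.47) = -21.19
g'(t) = -2*t^2*exp(t) + 3*t^2 + 8*t*exp(t) - 12*t + 12*exp(t)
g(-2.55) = -59.00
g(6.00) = 0.00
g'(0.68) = 25.83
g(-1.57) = -23.60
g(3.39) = 494.97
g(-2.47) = -55.21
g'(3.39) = 472.48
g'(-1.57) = 25.09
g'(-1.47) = 23.18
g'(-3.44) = 75.52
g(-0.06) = -0.71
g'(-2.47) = 46.25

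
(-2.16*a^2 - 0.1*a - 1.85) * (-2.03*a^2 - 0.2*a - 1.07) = 4.3848*a^4 + 0.635*a^3 + 6.0867*a^2 + 0.477*a + 1.9795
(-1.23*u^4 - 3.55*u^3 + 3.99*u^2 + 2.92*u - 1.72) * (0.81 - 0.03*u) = 0.0369*u^5 - 0.8898*u^4 - 2.9952*u^3 + 3.1443*u^2 + 2.4168*u - 1.3932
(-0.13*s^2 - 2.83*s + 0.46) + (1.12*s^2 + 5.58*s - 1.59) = 0.99*s^2 + 2.75*s - 1.13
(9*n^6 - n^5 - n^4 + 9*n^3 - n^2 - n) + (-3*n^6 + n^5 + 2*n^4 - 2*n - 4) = 6*n^6 + n^4 + 9*n^3 - n^2 - 3*n - 4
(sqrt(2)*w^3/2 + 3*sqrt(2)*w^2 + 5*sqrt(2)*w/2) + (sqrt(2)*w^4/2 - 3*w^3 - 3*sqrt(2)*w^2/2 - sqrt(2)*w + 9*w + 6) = sqrt(2)*w^4/2 - 3*w^3 + sqrt(2)*w^3/2 + 3*sqrt(2)*w^2/2 + 3*sqrt(2)*w/2 + 9*w + 6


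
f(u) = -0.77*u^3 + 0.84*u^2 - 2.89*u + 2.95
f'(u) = -2.31*u^2 + 1.68*u - 2.89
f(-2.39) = 25.17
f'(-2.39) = -20.10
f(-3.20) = 46.03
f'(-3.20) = -31.92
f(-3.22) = 46.67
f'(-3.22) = -32.25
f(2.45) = -10.41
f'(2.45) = -12.64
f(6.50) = -191.81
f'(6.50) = -89.57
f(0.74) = 0.96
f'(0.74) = -2.91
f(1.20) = -0.64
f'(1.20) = -4.20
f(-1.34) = 10.18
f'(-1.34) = -9.29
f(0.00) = 2.95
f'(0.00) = -2.89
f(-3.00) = 39.97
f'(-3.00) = -28.72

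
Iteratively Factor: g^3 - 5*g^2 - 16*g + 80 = (g + 4)*(g^2 - 9*g + 20) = (g - 4)*(g + 4)*(g - 5)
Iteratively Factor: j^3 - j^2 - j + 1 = (j - 1)*(j^2 - 1) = (j - 1)^2*(j + 1)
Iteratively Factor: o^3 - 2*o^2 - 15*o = (o - 5)*(o^2 + 3*o) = o*(o - 5)*(o + 3)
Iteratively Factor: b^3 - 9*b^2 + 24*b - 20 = (b - 5)*(b^2 - 4*b + 4) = (b - 5)*(b - 2)*(b - 2)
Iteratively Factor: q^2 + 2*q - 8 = (q + 4)*(q - 2)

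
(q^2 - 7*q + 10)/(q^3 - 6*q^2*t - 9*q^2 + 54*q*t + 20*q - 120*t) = (q - 2)/(q^2 - 6*q*t - 4*q + 24*t)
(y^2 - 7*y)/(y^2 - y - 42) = y/(y + 6)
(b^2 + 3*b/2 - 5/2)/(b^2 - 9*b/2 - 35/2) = (b - 1)/(b - 7)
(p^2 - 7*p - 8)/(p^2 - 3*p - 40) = (p + 1)/(p + 5)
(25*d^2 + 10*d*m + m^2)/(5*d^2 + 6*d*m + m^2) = (5*d + m)/(d + m)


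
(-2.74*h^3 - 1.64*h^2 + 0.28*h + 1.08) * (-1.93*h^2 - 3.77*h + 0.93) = 5.2882*h^5 + 13.495*h^4 + 3.0942*h^3 - 4.6652*h^2 - 3.8112*h + 1.0044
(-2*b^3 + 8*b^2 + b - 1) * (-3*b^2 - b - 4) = 6*b^5 - 22*b^4 - 3*b^3 - 30*b^2 - 3*b + 4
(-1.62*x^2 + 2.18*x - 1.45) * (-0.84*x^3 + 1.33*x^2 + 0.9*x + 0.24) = 1.3608*x^5 - 3.9858*x^4 + 2.6594*x^3 - 0.3553*x^2 - 0.7818*x - 0.348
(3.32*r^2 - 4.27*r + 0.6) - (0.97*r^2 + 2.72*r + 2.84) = 2.35*r^2 - 6.99*r - 2.24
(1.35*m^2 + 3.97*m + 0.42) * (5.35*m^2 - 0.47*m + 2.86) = 7.2225*m^4 + 20.605*m^3 + 4.2421*m^2 + 11.1568*m + 1.2012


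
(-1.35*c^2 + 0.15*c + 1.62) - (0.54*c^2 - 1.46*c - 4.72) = -1.89*c^2 + 1.61*c + 6.34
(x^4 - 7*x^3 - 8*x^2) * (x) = x^5 - 7*x^4 - 8*x^3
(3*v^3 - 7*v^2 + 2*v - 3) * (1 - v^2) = -3*v^5 + 7*v^4 + v^3 - 4*v^2 + 2*v - 3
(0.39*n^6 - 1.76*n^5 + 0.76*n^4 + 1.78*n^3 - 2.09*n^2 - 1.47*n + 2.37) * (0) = 0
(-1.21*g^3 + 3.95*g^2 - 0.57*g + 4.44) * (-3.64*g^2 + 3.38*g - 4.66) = 4.4044*g^5 - 18.4678*g^4 + 21.0644*g^3 - 36.4952*g^2 + 17.6634*g - 20.6904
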